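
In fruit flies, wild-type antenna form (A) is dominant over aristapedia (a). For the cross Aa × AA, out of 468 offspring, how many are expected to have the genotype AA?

Punnett square for Aa × AA:
Offspring genotypes: 2 AA, 2 Aa
Total offspring: 4
Count with target: 2
Probability: 2/4 = 1/2
Expected count = 1/2 × 468 = 234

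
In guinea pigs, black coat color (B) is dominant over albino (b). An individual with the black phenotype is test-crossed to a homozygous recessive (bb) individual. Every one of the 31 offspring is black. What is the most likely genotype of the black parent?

Test cross: ? × bb
All offspring are black.
If the unknown parent were heterozygous (Bb), about half of 31 offspring would be albino; none are. The unknown parent is most likely homozygous dominant (BB).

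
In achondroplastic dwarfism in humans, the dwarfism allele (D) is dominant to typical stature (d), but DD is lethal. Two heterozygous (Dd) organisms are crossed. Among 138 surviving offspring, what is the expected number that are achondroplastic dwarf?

Cross: Dd × Dd
Punnett square offspring (before lethality): 1 DD, 2 Dd, 1 dd
The DD genotype is lethal (embryos die); surviving offspring: 2 Dd, 1 dd
achondroplastic dwarf: 2 out of 3 → fraction 2/3
Expected count = 2/3 × 138 = 92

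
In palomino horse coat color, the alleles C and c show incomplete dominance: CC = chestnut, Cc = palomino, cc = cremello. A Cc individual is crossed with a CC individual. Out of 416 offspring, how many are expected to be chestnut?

Punnett square for Cc × CC:
Offspring genotypes: 2 CC, 2 Cc
Phenotype counts: 2 chestnut, 2 palomino
chestnut: 2 out of 4 → fraction 1/2
Expected count = 1/2 × 416 = 208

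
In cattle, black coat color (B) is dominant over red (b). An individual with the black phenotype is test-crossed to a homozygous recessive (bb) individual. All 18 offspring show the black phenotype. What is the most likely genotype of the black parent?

Test cross: ? × bb
All offspring are black.
If the unknown parent were heterozygous (Bb), about half of 18 offspring would be red; none are. The unknown parent is most likely homozygous dominant (BB).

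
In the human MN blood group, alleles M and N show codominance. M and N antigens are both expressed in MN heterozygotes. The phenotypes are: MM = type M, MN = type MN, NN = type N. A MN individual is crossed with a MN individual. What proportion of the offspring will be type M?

Punnett square for MN × MN:
Offspring genotypes: 1 MM, 2 MN, 1 NN
Phenotype counts: 1 type M, 2 type MN, 1 type N
type M: 1 out of 4
Probability: 1/4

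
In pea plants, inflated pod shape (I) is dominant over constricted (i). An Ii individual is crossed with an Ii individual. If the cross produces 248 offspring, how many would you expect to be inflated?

Punnett square for Ii × Ii:
Offspring genotypes: 1 II, 2 Ii, 1 ii
inflated: 3, constricted: 1
inflated: 3 out of 4 → fraction 3/4
Expected count = 3/4 × 248 = 186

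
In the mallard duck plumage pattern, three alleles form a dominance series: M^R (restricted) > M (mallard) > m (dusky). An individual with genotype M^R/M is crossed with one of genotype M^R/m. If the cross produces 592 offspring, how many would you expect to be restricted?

Cross: M^R/M × M^R/m
Allele dominance: M^R > M > m
Offspring genotypes: 1 M^R/M^R, 1 M^R/m, 1 M^R/M, 1 M/m
Phenotype counts: 3 restricted, 1 mallard
restricted: 3 out of 4 → fraction 3/4
Expected count = 3/4 × 592 = 444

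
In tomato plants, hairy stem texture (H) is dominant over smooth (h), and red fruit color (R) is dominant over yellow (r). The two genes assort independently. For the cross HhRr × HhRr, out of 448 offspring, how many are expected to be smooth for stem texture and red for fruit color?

Dihybrid cross HhRr × HhRr — consider each gene separately:
stem texture: Hh × Hh → 1 HH, 2 Hh, 1 hh → 3 H_ : 1 hh (out of 4)
fruit color: Rr × Rr → 1 RR, 2 Rr, 1 rr → 3 R_ : 1 rr (out of 4)
Looking for: smooth (hh) and red (R_)
P(smooth) = 1/4, P(red) = 3/4
P(both) = 1/4 × 3/4 = 3/16
Expected count = 3/16 × 448 = 84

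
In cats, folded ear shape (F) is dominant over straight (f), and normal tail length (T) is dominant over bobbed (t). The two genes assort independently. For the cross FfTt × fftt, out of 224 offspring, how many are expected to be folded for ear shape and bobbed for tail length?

Dihybrid cross FfTt × fftt — consider each gene separately:
ear shape: Ff × ff → 2 Ff, 2 ff → 2 F_ : 2 ff (out of 4)
tail length: Tt × tt → 2 Tt, 2 tt → 2 T_ : 2 tt (out of 4)
Looking for: folded (F_) and bobbed (tt)
P(folded) = 2/4, P(bobbed) = 2/4
P(both) = 2/4 × 2/4 = 4/16 = 1/4
Expected count = 1/4 × 224 = 56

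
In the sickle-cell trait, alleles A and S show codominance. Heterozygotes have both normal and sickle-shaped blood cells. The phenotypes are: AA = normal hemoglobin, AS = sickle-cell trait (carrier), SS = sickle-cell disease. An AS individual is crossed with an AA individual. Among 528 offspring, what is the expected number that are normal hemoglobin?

Punnett square for AS × AA:
Offspring genotypes: 2 AA, 2 AS
Phenotype counts: 2 normal hemoglobin, 2 sickle-cell trait (carrier)
normal hemoglobin: 2 out of 4 → fraction 1/2
Expected count = 1/2 × 528 = 264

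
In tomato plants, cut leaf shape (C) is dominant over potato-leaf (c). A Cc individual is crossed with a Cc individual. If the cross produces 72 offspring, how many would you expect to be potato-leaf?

Punnett square for Cc × Cc:
Offspring genotypes: 1 CC, 2 Cc, 1 cc
cut: 3, potato-leaf: 1
potato-leaf: 1 out of 4 → fraction 1/4
Expected count = 1/4 × 72 = 18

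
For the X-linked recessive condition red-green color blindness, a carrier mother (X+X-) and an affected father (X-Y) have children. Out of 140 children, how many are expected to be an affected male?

Cross: X+X- × X-Y
Offspring: 1 X+X-, 1 X+Y, 1 X-X-, 1 X-Y
Probability of an affected male: 1/4
Expected count = 1/4 × 140 = 35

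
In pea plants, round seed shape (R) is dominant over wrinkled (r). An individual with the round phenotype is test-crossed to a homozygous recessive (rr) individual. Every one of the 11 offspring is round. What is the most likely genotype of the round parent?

Test cross: ? × rr
All offspring are round.
If the unknown parent were heterozygous (Rr), about half of 11 offspring would be wrinkled; none are. The unknown parent is most likely homozygous dominant (RR).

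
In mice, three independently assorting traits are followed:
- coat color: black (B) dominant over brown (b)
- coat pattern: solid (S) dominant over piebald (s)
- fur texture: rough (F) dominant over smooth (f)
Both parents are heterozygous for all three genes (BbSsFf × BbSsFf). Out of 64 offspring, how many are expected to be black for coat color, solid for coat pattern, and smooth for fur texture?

Trihybrid cross: BbSsFf × BbSsFf
Each trait segregates independently with a 3:1 phenotypic ratio, so each gene contributes 3/4 (dominant) or 1/4 (recessive).
Target: black (coat color), solid (coat pattern), smooth (fur texture)
Probability = product of independent per-trait probabilities
= 3/4 × 3/4 × 1/4 = 9/64
Expected count = 9/64 × 64 = 9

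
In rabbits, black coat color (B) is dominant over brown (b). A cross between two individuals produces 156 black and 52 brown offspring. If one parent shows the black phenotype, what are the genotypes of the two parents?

Observed offspring: 156 black, 52 brown
The observed ratio simplifies to 3:1. Brown (bb) offspring appear, so each parent must contribute one b allele. The parent stated to show black carries B, so it is Bb. The other parent is then either Bb or bb: Bb × bb would give a 1:1 split, whereas Bb × Bb gives 3:1 — matching the data. So both parents are heterozygous (Bb × Bb).
Parent genotypes: Bb × Bb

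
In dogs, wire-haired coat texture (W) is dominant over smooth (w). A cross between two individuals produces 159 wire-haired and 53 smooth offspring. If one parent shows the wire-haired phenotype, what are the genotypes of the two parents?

Observed offspring: 159 wire-haired, 53 smooth
The observed ratio simplifies to 3:1. Smooth (ww) offspring appear, so each parent must contribute one w allele. The parent stated to show wire-haired carries W, so it is Ww. The other parent is then either Ww or ww: Ww × ww would give a 1:1 split, whereas Ww × Ww gives 3:1 — matching the data. So both parents are heterozygous (Ww × Ww).
Parent genotypes: Ww × Ww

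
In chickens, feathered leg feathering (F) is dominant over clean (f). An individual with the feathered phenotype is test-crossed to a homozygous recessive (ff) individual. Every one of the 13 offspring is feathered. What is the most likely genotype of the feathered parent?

Test cross: ? × ff
All offspring are feathered.
If the unknown parent were heterozygous (Ff), about half of 13 offspring would be clean; none are. The unknown parent is most likely homozygous dominant (FF).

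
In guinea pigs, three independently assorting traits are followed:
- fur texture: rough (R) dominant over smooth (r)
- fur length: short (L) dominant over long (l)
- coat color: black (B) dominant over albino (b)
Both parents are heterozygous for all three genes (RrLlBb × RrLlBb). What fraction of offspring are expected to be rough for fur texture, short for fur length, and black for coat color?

Trihybrid cross: RrLlBb × RrLlBb
Each trait segregates independently with a 3:1 phenotypic ratio, so each gene contributes 3/4 (dominant) or 1/4 (recessive).
Target: rough (fur texture), short (fur length), black (coat color)
Probability = product of independent per-trait probabilities
= 3/4 × 3/4 × 3/4 = 27/64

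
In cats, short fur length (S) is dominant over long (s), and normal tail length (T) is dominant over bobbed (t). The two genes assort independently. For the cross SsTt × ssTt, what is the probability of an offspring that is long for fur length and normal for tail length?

Dihybrid cross SsTt × ssTt — consider each gene separately:
fur length: Ss × ss → 2 Ss, 2 ss → 2 S_ : 2 ss (out of 4)
tail length: Tt × Tt → 1 TT, 2 Tt, 1 tt → 3 T_ : 1 tt (out of 4)
Looking for: long (ss) and normal (T_)
P(long) = 2/4, P(normal) = 3/4
P(both) = 2/4 × 3/4 = 6/16 = 3/8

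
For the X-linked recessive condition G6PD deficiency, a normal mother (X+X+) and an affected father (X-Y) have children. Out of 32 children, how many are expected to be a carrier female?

Cross: X+X+ × X-Y
Offspring: 2 X+X-, 2 X+Y
Probability of a carrier female: 2/4 = 1/2
Expected count = 1/2 × 32 = 16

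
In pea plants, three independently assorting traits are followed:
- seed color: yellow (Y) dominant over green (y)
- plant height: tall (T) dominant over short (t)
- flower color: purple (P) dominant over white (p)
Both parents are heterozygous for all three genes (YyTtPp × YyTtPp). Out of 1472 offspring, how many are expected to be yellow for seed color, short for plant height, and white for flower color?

Trihybrid cross: YyTtPp × YyTtPp
Each trait segregates independently with a 3:1 phenotypic ratio, so each gene contributes 3/4 (dominant) or 1/4 (recessive).
Target: yellow (seed color), short (plant height), white (flower color)
Probability = product of independent per-trait probabilities
= 3/4 × 1/4 × 1/4 = 3/64
Expected count = 3/64 × 1472 = 69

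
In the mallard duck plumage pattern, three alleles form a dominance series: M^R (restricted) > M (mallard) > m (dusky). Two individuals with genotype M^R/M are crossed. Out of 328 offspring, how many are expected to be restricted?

Cross: M^R/M × M^R/M
Allele dominance: M^R > M > m
Offspring genotypes: 1 M^R/M^R, 2 M^R/M, 1 M/M
Phenotype counts: 3 restricted, 1 mallard
restricted: 3 out of 4 → fraction 3/4
Expected count = 3/4 × 328 = 246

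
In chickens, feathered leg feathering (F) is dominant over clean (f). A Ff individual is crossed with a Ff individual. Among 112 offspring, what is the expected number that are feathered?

Punnett square for Ff × Ff:
Offspring genotypes: 1 FF, 2 Ff, 1 ff
feathered: 3, clean: 1
feathered: 3 out of 4 → fraction 3/4
Expected count = 3/4 × 112 = 84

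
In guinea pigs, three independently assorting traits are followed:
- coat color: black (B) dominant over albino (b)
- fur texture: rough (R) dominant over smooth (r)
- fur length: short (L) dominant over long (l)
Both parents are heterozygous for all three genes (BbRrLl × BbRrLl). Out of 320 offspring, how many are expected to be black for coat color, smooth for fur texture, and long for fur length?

Trihybrid cross: BbRrLl × BbRrLl
Each trait segregates independently with a 3:1 phenotypic ratio, so each gene contributes 3/4 (dominant) or 1/4 (recessive).
Target: black (coat color), smooth (fur texture), long (fur length)
Probability = product of independent per-trait probabilities
= 3/4 × 1/4 × 1/4 = 3/64
Expected count = 3/64 × 320 = 15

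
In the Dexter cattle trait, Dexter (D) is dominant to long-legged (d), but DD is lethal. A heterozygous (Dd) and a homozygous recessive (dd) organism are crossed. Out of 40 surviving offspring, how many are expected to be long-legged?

Cross: Dd × dd
Punnett square offspring (before lethality): 2 Dd, 2 dd
No DD offspring are produced in this cross.
long-legged: 2 out of 4 → fraction 1/2
Expected count = 1/2 × 40 = 20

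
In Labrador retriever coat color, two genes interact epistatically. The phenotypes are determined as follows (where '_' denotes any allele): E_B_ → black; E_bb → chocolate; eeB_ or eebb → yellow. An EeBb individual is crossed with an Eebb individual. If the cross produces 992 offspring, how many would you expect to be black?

Cross: EeBb × Eebb — consider each gene separately:
E gene: Ee × Ee → 1 EE, 2 Ee, 1 ee → 3 E_ : 1 ee (out of 4)
B gene: Bb × bb → 2 Bb, 2 bb → 2 B_ : 2 bb (out of 4)
Genotype classes (out of 4 × 4 = 16): E_B_ = 3×2 = 6; E_bb = 3×2 = 6; eeB_ = 1×2 = 2; eebb = 1×2 = 2
Apply the phenotype rules: E_B_ (6) → black; E_bb (6) → chocolate; eeB_ (2) + eebb (2) → yellow
Phenotype counts (out of 16): 6 black, 6 chocolate, 4 yellow
black: 6 out of 16 → fraction 3/8
Expected count = 3/8 × 992 = 372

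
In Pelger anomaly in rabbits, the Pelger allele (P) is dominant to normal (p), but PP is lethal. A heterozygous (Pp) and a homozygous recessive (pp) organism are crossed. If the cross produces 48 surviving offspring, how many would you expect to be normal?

Cross: Pp × pp
Punnett square offspring (before lethality): 2 Pp, 2 pp
No PP offspring are produced in this cross.
normal: 2 out of 4 → fraction 1/2
Expected count = 1/2 × 48 = 24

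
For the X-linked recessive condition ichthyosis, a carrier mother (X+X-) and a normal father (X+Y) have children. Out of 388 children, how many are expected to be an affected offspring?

Cross: X+X- × X+Y
Offspring: 1 X+X+, 1 X+Y, 1 X+X-, 1 X-Y
Probability of an affected offspring: 1/4
Expected count = 1/4 × 388 = 97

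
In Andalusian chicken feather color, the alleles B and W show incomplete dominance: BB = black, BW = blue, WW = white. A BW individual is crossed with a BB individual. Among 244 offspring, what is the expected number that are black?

Punnett square for BW × BB:
Offspring genotypes: 2 BB, 2 BW
Phenotype counts: 2 black, 2 blue
black: 2 out of 4 → fraction 1/2
Expected count = 1/2 × 244 = 122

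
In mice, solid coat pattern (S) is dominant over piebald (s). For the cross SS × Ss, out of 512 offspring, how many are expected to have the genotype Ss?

Punnett square for SS × Ss:
Offspring genotypes: 2 SS, 2 Ss
Total offspring: 4
Count with target: 2
Probability: 2/4 = 1/2
Expected count = 1/2 × 512 = 256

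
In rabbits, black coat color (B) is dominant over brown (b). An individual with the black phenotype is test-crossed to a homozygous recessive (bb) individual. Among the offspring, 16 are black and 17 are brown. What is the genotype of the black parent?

Test cross: ? × bb
Offspring: 16 black, 17 brown — approximately 1:1.
A 1:1 ratio in a test cross indicates the unknown parent is heterozygous (Bb).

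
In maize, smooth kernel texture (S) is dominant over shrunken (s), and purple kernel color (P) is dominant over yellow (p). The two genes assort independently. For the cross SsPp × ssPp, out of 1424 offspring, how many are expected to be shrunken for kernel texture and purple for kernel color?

Dihybrid cross SsPp × ssPp — consider each gene separately:
kernel texture: Ss × ss → 2 Ss, 2 ss → 2 S_ : 2 ss (out of 4)
kernel color: Pp × Pp → 1 PP, 2 Pp, 1 pp → 3 P_ : 1 pp (out of 4)
Looking for: shrunken (ss) and purple (P_)
P(shrunken) = 2/4, P(purple) = 3/4
P(both) = 2/4 × 3/4 = 6/16 = 3/8
Expected count = 3/8 × 1424 = 534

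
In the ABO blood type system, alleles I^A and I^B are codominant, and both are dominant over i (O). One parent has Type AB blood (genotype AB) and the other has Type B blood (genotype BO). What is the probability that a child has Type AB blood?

Cross: AB × BO
Possible offspring genotypes: 1 AB, 1 AO, 1 BB, 1 BO
Blood type counts: 1 Type AB, 1 Type A, 2 Type B
Probability of Type AB: 1/4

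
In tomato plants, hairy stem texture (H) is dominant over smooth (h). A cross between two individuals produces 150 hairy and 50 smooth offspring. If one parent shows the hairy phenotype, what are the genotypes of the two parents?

Observed offspring: 150 hairy, 50 smooth
The observed ratio simplifies to 3:1. Smooth (hh) offspring appear, so each parent must contribute one h allele. The parent stated to show hairy carries H, so it is Hh. The other parent is then either Hh or hh: Hh × hh would give a 1:1 split, whereas Hh × Hh gives 3:1 — matching the data. So both parents are heterozygous (Hh × Hh).
Parent genotypes: Hh × Hh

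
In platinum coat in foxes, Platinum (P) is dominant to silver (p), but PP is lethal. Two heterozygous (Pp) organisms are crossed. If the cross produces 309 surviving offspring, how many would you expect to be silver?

Cross: Pp × Pp
Punnett square offspring (before lethality): 1 PP, 2 Pp, 1 pp
The PP genotype is lethal (embryos die); surviving offspring: 2 Pp, 1 pp
silver: 1 out of 3 → fraction 1/3
Expected count = 1/3 × 309 = 103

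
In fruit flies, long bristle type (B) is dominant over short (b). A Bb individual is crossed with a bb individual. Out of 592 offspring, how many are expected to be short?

Punnett square for Bb × bb:
Offspring genotypes: 2 Bb, 2 bb
long: 2, short: 2
short: 2 out of 4 → fraction 1/2
Expected count = 1/2 × 592 = 296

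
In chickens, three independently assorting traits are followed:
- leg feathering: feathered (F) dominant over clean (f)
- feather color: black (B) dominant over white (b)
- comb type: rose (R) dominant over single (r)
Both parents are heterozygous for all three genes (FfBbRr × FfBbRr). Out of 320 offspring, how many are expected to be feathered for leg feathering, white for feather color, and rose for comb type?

Trihybrid cross: FfBbRr × FfBbRr
Each trait segregates independently with a 3:1 phenotypic ratio, so each gene contributes 3/4 (dominant) or 1/4 (recessive).
Target: feathered (leg feathering), white (feather color), rose (comb type)
Probability = product of independent per-trait probabilities
= 3/4 × 1/4 × 3/4 = 9/64
Expected count = 9/64 × 320 = 45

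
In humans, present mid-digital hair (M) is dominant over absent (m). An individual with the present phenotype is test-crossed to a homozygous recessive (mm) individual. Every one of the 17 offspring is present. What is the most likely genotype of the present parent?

Test cross: ? × mm
All offspring are present.
If the unknown parent were heterozygous (Mm), about half of 17 offspring would be absent; none are. The unknown parent is most likely homozygous dominant (MM).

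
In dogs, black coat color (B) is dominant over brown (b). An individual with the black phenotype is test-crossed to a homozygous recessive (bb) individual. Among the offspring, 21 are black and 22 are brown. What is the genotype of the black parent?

Test cross: ? × bb
Offspring: 21 black, 22 brown — approximately 1:1.
A 1:1 ratio in a test cross indicates the unknown parent is heterozygous (Bb).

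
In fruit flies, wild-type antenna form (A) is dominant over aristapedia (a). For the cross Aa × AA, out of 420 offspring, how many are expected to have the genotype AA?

Punnett square for Aa × AA:
Offspring genotypes: 2 AA, 2 Aa
Total offspring: 4
Count with target: 2
Probability: 2/4 = 1/2
Expected count = 1/2 × 420 = 210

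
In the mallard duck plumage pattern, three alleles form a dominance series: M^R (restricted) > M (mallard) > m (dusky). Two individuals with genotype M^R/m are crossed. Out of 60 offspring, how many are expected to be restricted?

Cross: M^R/m × M^R/m
Allele dominance: M^R > M > m
Offspring genotypes: 1 M^R/M^R, 2 M^R/m, 1 m/m
Phenotype counts: 3 restricted, 1 dusky
restricted: 3 out of 4 → fraction 3/4
Expected count = 3/4 × 60 = 45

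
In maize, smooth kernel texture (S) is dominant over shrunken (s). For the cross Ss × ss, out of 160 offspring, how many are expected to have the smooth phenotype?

Punnett square for Ss × ss:
Offspring genotypes: 2 Ss, 2 ss
Total offspring: 4
Count with target: 2
Probability: 2/4 = 1/2
Expected count = 1/2 × 160 = 80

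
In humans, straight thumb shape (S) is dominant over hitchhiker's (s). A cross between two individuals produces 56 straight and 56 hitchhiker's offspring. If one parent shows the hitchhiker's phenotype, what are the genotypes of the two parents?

Observed offspring: 56 straight, 56 hitchhiker's
The observed ratio simplifies to 1:1. One parent shows hitchhiker's, so its genotype must be ss. A 1:1 offspring split requires the other parent to be heterozygous (Ss).
Parent genotypes: ss × Ss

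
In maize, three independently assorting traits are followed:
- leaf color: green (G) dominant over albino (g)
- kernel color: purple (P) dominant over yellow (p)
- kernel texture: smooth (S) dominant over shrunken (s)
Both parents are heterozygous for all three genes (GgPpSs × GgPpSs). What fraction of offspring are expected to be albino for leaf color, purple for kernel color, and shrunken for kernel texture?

Trihybrid cross: GgPpSs × GgPpSs
Each trait segregates independently with a 3:1 phenotypic ratio, so each gene contributes 3/4 (dominant) or 1/4 (recessive).
Target: albino (leaf color), purple (kernel color), shrunken (kernel texture)
Probability = product of independent per-trait probabilities
= 1/4 × 3/4 × 1/4 = 3/64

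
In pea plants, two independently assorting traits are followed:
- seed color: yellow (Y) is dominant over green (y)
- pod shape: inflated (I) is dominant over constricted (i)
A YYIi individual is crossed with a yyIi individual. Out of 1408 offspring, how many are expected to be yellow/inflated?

Dihybrid cross YYIi × yyIi — consider each gene separately:
seed color: YY × yy → 4 Yy → 4 Y_ (out of 4)
pod shape: Ii × Ii → 1 II, 2 Ii, 1 ii → 3 I_ : 1 ii (out of 4)
Combine (counts out of 4 × 4 = 16): yellow/inflated (Y_I_) = 4×3 = 12; yellow/constricted (Y_ii) = 4×1 = 4
Phenotype counts (out of 16): 12 yellow/inflated, 4 yellow/constricted
yellow/inflated: 12 out of 16 → fraction 3/4
Expected count = 3/4 × 1408 = 1056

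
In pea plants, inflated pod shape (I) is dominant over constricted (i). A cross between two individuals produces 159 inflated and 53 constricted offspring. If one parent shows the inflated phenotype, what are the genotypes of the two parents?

Observed offspring: 159 inflated, 53 constricted
The observed ratio simplifies to 3:1. Constricted (ii) offspring appear, so each parent must contribute one i allele. The parent stated to show inflated carries I, so it is Ii. The other parent is then either Ii or ii: Ii × ii would give a 1:1 split, whereas Ii × Ii gives 3:1 — matching the data. So both parents are heterozygous (Ii × Ii).
Parent genotypes: Ii × Ii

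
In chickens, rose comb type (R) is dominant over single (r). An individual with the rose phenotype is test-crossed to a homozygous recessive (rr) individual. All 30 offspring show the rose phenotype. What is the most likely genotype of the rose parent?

Test cross: ? × rr
All offspring are rose.
If the unknown parent were heterozygous (Rr), about half of 30 offspring would be single; none are. The unknown parent is most likely homozygous dominant (RR).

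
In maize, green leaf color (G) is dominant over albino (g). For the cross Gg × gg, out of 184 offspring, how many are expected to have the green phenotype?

Punnett square for Gg × gg:
Offspring genotypes: 2 Gg, 2 gg
Total offspring: 4
Count with target: 2
Probability: 2/4 = 1/2
Expected count = 1/2 × 184 = 92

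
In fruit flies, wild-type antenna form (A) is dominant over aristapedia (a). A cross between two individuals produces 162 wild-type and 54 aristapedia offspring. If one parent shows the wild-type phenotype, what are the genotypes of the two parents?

Observed offspring: 162 wild-type, 54 aristapedia
The observed ratio simplifies to 3:1. Aristapedia (aa) offspring appear, so each parent must contribute one a allele. The parent stated to show wild-type carries A, so it is Aa. The other parent is then either Aa or aa: Aa × aa would give a 1:1 split, whereas Aa × Aa gives 3:1 — matching the data. So both parents are heterozygous (Aa × Aa).
Parent genotypes: Aa × Aa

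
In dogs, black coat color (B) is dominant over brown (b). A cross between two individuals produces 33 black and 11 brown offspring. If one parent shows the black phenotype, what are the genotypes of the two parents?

Observed offspring: 33 black, 11 brown
The observed ratio simplifies to 3:1. Brown (bb) offspring appear, so each parent must contribute one b allele. The parent stated to show black carries B, so it is Bb. The other parent is then either Bb or bb: Bb × bb would give a 1:1 split, whereas Bb × Bb gives 3:1 — matching the data. So both parents are heterozygous (Bb × Bb).
Parent genotypes: Bb × Bb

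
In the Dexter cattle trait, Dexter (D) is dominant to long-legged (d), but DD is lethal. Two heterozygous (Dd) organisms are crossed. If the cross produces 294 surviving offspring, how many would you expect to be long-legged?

Cross: Dd × Dd
Punnett square offspring (before lethality): 1 DD, 2 Dd, 1 dd
The DD genotype is lethal (embryos die); surviving offspring: 2 Dd, 1 dd
long-legged: 1 out of 3 → fraction 1/3
Expected count = 1/3 × 294 = 98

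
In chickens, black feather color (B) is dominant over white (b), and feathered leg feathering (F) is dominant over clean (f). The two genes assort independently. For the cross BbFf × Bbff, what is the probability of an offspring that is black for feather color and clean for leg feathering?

Dihybrid cross BbFf × Bbff — consider each gene separately:
feather color: Bb × Bb → 1 BB, 2 Bb, 1 bb → 3 B_ : 1 bb (out of 4)
leg feathering: Ff × ff → 2 Ff, 2 ff → 2 F_ : 2 ff (out of 4)
Looking for: black (B_) and clean (ff)
P(black) = 3/4, P(clean) = 2/4
P(both) = 3/4 × 2/4 = 6/16 = 3/8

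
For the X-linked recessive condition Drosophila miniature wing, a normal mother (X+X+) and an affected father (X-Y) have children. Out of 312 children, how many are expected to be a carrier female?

Cross: X+X+ × X-Y
Offspring: 2 X+X-, 2 X+Y
Probability of a carrier female: 2/4 = 1/2
Expected count = 1/2 × 312 = 156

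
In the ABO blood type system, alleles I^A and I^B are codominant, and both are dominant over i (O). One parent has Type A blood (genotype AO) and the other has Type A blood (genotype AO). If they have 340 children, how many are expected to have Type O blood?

Cross: AO × AO
Possible offspring genotypes: 1 AA, 2 AO, 1 OO
Blood type counts: 3 Type A, 1 Type O
Probability of Type O: 1/4
Expected count = 1/4 × 340 = 85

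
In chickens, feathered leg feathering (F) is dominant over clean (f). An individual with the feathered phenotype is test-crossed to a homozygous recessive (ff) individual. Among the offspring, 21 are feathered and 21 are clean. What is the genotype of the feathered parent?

Test cross: ? × ff
Offspring: 21 feathered, 21 clean — approximately 1:1.
A 1:1 ratio in a test cross indicates the unknown parent is heterozygous (Ff).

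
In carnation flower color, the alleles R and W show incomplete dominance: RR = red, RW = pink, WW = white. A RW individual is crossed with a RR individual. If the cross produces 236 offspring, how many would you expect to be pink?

Punnett square for RW × RR:
Offspring genotypes: 2 RR, 2 RW
Phenotype counts: 2 red, 2 pink
pink: 2 out of 4 → fraction 1/2
Expected count = 1/2 × 236 = 118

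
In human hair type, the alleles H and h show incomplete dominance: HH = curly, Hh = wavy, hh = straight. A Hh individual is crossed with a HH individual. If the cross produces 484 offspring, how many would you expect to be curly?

Punnett square for Hh × HH:
Offspring genotypes: 2 HH, 2 Hh
Phenotype counts: 2 curly, 2 wavy
curly: 2 out of 4 → fraction 1/2
Expected count = 1/2 × 484 = 242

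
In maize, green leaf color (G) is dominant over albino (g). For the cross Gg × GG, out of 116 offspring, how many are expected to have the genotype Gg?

Punnett square for Gg × GG:
Offspring genotypes: 2 GG, 2 Gg
Total offspring: 4
Count with target: 2
Probability: 2/4 = 1/2
Expected count = 1/2 × 116 = 58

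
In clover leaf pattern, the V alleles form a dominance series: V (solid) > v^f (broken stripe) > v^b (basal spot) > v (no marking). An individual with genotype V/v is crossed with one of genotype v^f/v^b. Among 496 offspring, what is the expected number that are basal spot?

Cross: V/v × v^f/v^b
Allele dominance: V > v^f > v^b > v
Offspring genotypes: 1 V/v^f, 1 V/v^b, 1 v^f/v, 1 v^b/v
Phenotype counts: 2 solid, 1 broken stripe, 1 basal spot
basal spot: 1 out of 4 → fraction 1/4
Expected count = 1/4 × 496 = 124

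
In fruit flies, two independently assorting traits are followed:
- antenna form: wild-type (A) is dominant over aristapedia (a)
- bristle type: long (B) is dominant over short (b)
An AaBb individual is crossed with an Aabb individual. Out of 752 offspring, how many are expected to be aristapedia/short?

Dihybrid cross AaBb × Aabb — consider each gene separately:
antenna form: Aa × Aa → 1 AA, 2 Aa, 1 aa → 3 A_ : 1 aa (out of 4)
bristle type: Bb × bb → 2 Bb, 2 bb → 2 B_ : 2 bb (out of 4)
Combine (counts out of 4 × 4 = 16): wild-type/long (A_B_) = 3×2 = 6; wild-type/short (A_bb) = 3×2 = 6; aristapedia/long (aaB_) = 1×2 = 2; aristapedia/short (aabb) = 1×2 = 2
Phenotype counts (out of 16): 6 wild-type/long, 6 wild-type/short, 2 aristapedia/long, 2 aristapedia/short
aristapedia/short: 2 out of 16 → fraction 1/8
Expected count = 1/8 × 752 = 94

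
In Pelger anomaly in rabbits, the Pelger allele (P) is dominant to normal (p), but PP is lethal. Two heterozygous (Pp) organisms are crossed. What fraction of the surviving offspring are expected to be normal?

Cross: Pp × Pp
Punnett square offspring (before lethality): 1 PP, 2 Pp, 1 pp
The PP genotype is lethal (embryos die); surviving offspring: 2 Pp, 1 pp
normal: 1 out of 3
Probability: 1/3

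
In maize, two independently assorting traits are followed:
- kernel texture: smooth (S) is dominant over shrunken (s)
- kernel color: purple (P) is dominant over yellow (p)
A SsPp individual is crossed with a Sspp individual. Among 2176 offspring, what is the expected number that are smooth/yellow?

Dihybrid cross SsPp × Sspp — consider each gene separately:
kernel texture: Ss × Ss → 1 SS, 2 Ss, 1 ss → 3 S_ : 1 ss (out of 4)
kernel color: Pp × pp → 2 Pp, 2 pp → 2 P_ : 2 pp (out of 4)
Combine (counts out of 4 × 4 = 16): smooth/purple (S_P_) = 3×2 = 6; smooth/yellow (S_pp) = 3×2 = 6; shrunken/purple (ssP_) = 1×2 = 2; shrunken/yellow (sspp) = 1×2 = 2
Phenotype counts (out of 16): 6 smooth/purple, 6 smooth/yellow, 2 shrunken/purple, 2 shrunken/yellow
smooth/yellow: 6 out of 16 → fraction 3/8
Expected count = 3/8 × 2176 = 816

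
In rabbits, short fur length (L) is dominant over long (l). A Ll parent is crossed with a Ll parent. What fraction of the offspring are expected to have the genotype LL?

Punnett square for Ll × Ll:
Offspring genotypes: 1 LL, 2 Ll, 1 ll
Total offspring: 4
Count with target: 1
Probability: 1/4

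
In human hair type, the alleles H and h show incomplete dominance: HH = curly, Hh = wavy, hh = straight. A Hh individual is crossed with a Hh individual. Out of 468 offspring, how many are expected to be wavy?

Punnett square for Hh × Hh:
Offspring genotypes: 1 HH, 2 Hh, 1 hh
Phenotype counts: 1 curly, 2 wavy, 1 straight
wavy: 2 out of 4 → fraction 1/2
Expected count = 1/2 × 468 = 234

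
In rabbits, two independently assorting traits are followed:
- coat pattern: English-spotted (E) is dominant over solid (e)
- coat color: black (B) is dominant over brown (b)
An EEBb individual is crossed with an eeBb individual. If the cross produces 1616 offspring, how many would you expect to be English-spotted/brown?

Dihybrid cross EEBb × eeBb — consider each gene separately:
coat pattern: EE × ee → 4 Ee → 4 E_ (out of 4)
coat color: Bb × Bb → 1 BB, 2 Bb, 1 bb → 3 B_ : 1 bb (out of 4)
Combine (counts out of 4 × 4 = 16): English-spotted/black (E_B_) = 4×3 = 12; English-spotted/brown (E_bb) = 4×1 = 4
Phenotype counts (out of 16): 12 English-spotted/black, 4 English-spotted/brown
English-spotted/brown: 4 out of 16 → fraction 1/4
Expected count = 1/4 × 1616 = 404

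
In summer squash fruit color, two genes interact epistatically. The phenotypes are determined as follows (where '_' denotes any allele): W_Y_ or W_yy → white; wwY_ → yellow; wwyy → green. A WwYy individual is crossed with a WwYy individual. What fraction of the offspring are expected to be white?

Cross: WwYy × WwYy — consider each gene separately:
W gene: Ww × Ww → 1 WW, 2 Ww, 1 ww → 3 W_ : 1 ww (out of 4)
Y gene: Yy × Yy → 1 YY, 2 Yy, 1 yy → 3 Y_ : 1 yy (out of 4)
Genotype classes (out of 4 × 4 = 16): W_Y_ = 3×3 = 9; W_yy = 3×1 = 3; wwY_ = 1×3 = 3; wwyy = 1×1 = 1
Apply the phenotype rules: W_Y_ (9) + W_yy (3) → white; wwY_ (3) → yellow; wwyy (1) → green
Phenotype counts (out of 16): 12 white, 3 yellow, 1 green
white: 12 out of 16
Probability: 12/16 = 3/4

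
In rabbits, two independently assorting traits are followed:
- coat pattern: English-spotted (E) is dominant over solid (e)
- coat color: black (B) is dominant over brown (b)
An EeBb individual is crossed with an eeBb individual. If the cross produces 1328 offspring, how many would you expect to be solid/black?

Dihybrid cross EeBb × eeBb — consider each gene separately:
coat pattern: Ee × ee → 2 Ee, 2 ee → 2 E_ : 2 ee (out of 4)
coat color: Bb × Bb → 1 BB, 2 Bb, 1 bb → 3 B_ : 1 bb (out of 4)
Combine (counts out of 4 × 4 = 16): English-spotted/black (E_B_) = 2×3 = 6; English-spotted/brown (E_bb) = 2×1 = 2; solid/black (eeB_) = 2×3 = 6; solid/brown (eebb) = 2×1 = 2
Phenotype counts (out of 16): 6 English-spotted/black, 2 English-spotted/brown, 6 solid/black, 2 solid/brown
solid/black: 6 out of 16 → fraction 3/8
Expected count = 3/8 × 1328 = 498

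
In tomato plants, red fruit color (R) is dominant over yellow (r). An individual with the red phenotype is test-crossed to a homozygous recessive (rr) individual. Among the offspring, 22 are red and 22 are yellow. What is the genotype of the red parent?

Test cross: ? × rr
Offspring: 22 red, 22 yellow — approximately 1:1.
A 1:1 ratio in a test cross indicates the unknown parent is heterozygous (Rr).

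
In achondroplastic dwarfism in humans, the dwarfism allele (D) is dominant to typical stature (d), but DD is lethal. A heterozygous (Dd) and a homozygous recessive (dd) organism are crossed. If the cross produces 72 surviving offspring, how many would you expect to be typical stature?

Cross: Dd × dd
Punnett square offspring (before lethality): 2 Dd, 2 dd
No DD offspring are produced in this cross.
typical stature: 2 out of 4 → fraction 1/2
Expected count = 1/2 × 72 = 36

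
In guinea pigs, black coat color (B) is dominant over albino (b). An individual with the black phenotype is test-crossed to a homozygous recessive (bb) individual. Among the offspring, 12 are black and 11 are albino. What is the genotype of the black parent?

Test cross: ? × bb
Offspring: 12 black, 11 albino — approximately 1:1.
A 1:1 ratio in a test cross indicates the unknown parent is heterozygous (Bb).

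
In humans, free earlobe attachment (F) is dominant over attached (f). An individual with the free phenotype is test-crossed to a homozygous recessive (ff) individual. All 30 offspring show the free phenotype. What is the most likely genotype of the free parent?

Test cross: ? × ff
All offspring are free.
If the unknown parent were heterozygous (Ff), about half of 30 offspring would be attached; none are. The unknown parent is most likely homozygous dominant (FF).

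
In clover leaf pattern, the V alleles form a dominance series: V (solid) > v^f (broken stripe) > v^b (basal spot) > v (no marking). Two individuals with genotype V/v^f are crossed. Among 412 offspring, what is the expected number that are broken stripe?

Cross: V/v^f × V/v^f
Allele dominance: V > v^f > v^b > v
Offspring genotypes: 1 V/V, 2 V/v^f, 1 v^f/v^f
Phenotype counts: 3 solid, 1 broken stripe
broken stripe: 1 out of 4 → fraction 1/4
Expected count = 1/4 × 412 = 103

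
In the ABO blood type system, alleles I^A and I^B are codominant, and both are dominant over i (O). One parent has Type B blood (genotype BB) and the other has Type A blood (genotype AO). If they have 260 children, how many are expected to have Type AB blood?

Cross: BB × AO
Possible offspring genotypes: 2 AB, 2 BO
Blood type counts: 2 Type AB, 2 Type B
Probability of Type AB: 2/4 = 1/2
Expected count = 1/2 × 260 = 130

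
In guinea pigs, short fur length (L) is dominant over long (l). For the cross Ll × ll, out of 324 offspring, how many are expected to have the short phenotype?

Punnett square for Ll × ll:
Offspring genotypes: 2 Ll, 2 ll
Total offspring: 4
Count with target: 2
Probability: 2/4 = 1/2
Expected count = 1/2 × 324 = 162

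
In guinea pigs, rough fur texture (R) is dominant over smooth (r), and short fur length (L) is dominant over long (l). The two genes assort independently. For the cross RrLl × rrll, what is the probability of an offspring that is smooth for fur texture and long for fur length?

Dihybrid cross RrLl × rrll — consider each gene separately:
fur texture: Rr × rr → 2 Rr, 2 rr → 2 R_ : 2 rr (out of 4)
fur length: Ll × ll → 2 Ll, 2 ll → 2 L_ : 2 ll (out of 4)
Looking for: smooth (rr) and long (ll)
P(smooth) = 2/4, P(long) = 2/4
P(both) = 2/4 × 2/4 = 4/16 = 1/4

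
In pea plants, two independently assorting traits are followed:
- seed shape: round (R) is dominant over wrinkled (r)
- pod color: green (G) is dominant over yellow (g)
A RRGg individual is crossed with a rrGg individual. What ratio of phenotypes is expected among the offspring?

Dihybrid cross RRGg × rrGg — consider each gene separately:
seed shape: RR × rr → 4 Rr → 4 R_ (out of 4)
pod color: Gg × Gg → 1 GG, 2 Gg, 1 gg → 3 G_ : 1 gg (out of 4)
Combine (counts out of 4 × 4 = 16): round/green (R_G_) = 4×3 = 12; round/yellow (R_gg) = 4×1 = 4
Phenotype counts (out of 16): 12 round/green, 4 round/yellow
Ratio: 3 round/green : 1 round/yellow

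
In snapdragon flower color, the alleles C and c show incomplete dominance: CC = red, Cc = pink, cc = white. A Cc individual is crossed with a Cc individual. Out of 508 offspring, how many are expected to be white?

Punnett square for Cc × Cc:
Offspring genotypes: 1 CC, 2 Cc, 1 cc
Phenotype counts: 1 red, 2 pink, 1 white
white: 1 out of 4 → fraction 1/4
Expected count = 1/4 × 508 = 127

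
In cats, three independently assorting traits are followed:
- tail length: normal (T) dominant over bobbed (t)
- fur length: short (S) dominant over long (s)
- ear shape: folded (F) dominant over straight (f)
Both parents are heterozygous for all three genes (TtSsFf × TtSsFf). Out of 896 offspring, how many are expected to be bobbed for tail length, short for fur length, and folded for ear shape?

Trihybrid cross: TtSsFf × TtSsFf
Each trait segregates independently with a 3:1 phenotypic ratio, so each gene contributes 3/4 (dominant) or 1/4 (recessive).
Target: bobbed (tail length), short (fur length), folded (ear shape)
Probability = product of independent per-trait probabilities
= 1/4 × 3/4 × 3/4 = 9/64
Expected count = 9/64 × 896 = 126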